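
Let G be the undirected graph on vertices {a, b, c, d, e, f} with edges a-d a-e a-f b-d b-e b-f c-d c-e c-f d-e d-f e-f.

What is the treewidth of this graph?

3

A width-3 tree decomposition is:
Bags: B1 = {b, d, e, f}  B2 = {a, d, e, f}  B3 = {c, d, e, f}
Tree: B1–B2, B2–B3
Every bag has size at most 4, so the width is 4 − 1 = 3 and tw(G) ≤ 3. On the other hand G contains the 4-clique {c, d, e, f}. A clique must lie in a single bag of any decomposition, so no decomposition can have width below 3. Hence tw(G) = 3 exactly.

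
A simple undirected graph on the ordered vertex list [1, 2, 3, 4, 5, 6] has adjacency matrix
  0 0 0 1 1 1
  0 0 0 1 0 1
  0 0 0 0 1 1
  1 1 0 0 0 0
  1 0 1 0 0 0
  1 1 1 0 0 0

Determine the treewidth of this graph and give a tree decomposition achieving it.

The largest bag has 3 vertices, giving width 2; this decomposition certifies tw(G) ≤ 2. The edges 2–4–1–6–2 form a cycle, so G is not a tree and its treewidth is at least 2. Hence tw(G) = 2 exactly.

Treewidth 2.
One such decomposition:
Bags: B1 = {2, 4, 6}  B2 = {1, 4, 6}  B3 = {1, 3, 6}  B4 = {1, 3, 5}
Tree: B1–B2, B2–B3, B3–B4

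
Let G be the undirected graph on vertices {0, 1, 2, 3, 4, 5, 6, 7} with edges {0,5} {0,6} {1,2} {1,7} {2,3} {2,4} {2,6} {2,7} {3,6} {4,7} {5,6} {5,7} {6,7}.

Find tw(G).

2

A width-2 tree decomposition is:
Bags: B1 = {1, 2, 7}  B2 = {2, 6, 7}  B3 = {2, 4, 7}  B4 = {2, 3, 6}  B5 = {5, 6, 7}  B6 = {0, 5, 6}
Tree: B1–B2, B2–B3, B2–B4, B2–B5, B5–B6
Each bag holds 3 vertices, so the decomposition has width 2, which upper-bounds the treewidth. On the other hand G contains the 3-clique {0, 5, 6}. A clique must lie in a single bag of any decomposition, so no decomposition can have width below 2. Therefore the treewidth is 2.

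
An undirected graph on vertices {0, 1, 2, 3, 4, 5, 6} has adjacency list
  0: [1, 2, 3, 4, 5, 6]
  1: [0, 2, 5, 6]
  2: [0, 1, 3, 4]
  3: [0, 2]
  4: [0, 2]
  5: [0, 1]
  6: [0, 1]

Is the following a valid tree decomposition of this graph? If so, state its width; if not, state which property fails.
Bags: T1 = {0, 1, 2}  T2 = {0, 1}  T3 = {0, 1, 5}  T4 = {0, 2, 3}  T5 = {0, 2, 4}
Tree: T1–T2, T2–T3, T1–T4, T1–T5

No — vertex 6 appears in no bag.

A tree decomposition must satisfy three properties: every vertex lies in some bag; for every edge, both endpoints lie together in some bag; and for every vertex, the bags containing it form a connected subtree. Here vertex 6 appears in no bag, so the decomposition is invalid.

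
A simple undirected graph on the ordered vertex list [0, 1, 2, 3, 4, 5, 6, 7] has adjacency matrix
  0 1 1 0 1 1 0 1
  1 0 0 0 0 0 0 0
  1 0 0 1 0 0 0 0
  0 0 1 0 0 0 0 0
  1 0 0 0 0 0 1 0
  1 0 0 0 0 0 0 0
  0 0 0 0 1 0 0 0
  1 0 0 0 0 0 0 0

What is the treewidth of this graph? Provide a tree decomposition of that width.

Treewidth 1.
One such decomposition:
Bags: B1 = {0, 4}  B2 = {0, 1}  B3 = {4, 6}  B4 = {0, 2}  B5 = {2, 3}  B6 = {0, 7}  B7 = {0, 5}
Tree: B1–B2, B1–B3, B2–B4, B4–B5, B2–B6, B6–B7

Every bag has size at most 2, so the width is 2 − 1 = 1 and tw(G) ≤ 1. Any graph with an edge has treewidth ≥ 1, and G has the edge 0–4. Hence tw(G) = 1 exactly.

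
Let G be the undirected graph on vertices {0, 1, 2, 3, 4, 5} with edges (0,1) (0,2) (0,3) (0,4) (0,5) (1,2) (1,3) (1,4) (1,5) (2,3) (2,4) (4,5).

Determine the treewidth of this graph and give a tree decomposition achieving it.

Treewidth 3.
One optimal decomposition is:
Bags: B1 = {0, 1, 2, 4}  B2 = {0, 1, 2, 3}  B3 = {0, 1, 4, 5}
Tree: B1–B2, B1–B3

The largest bag has 4 vertices, giving width 3; this decomposition certifies tw(G) ≤ 3. On the other hand G contains the 4-clique {0, 1, 2, 3}. A clique must lie in a single bag of any decomposition, so no decomposition can have width below 3. Hence tw(G) = 3 exactly.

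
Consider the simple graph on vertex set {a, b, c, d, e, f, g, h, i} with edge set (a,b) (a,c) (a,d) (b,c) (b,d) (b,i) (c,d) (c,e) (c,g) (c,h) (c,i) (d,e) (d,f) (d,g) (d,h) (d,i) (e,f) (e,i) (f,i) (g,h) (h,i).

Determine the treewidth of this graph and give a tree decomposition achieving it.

Treewidth 3.
One such decomposition:
Bags: B1 = {c, d, h, i}  B2 = {b, c, d, i}  B3 = {c, d, e, i}  B4 = {c, d, g, h}  B5 = {d, e, f, i}  B6 = {a, b, c, d}
Tree: B1–B2, B1–B3, B1–B4, B3–B5, B2–B6

The largest bag has 4 vertices, giving width 3; this decomposition certifies tw(G) ≤ 3. For the lower bound, the 4 vertices {c, d, g, h} are pairwise adjacent, and any tree decomposition puts a clique entirely inside one bag — forcing width ≥ 3. Hence tw(G) = 3 exactly.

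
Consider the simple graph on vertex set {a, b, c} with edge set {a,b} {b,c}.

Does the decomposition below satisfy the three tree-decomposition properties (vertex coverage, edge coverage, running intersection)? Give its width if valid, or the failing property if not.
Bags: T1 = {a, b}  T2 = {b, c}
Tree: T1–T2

Every vertex of G appears in some bag (union = {a, b, c}); every edge is covered by a bag; and for each vertex v the set of bags containing v is connected in the bag tree. The decomposition is therefore valid. The largest bag has 2 vertices, so the width is 1.

Yes; width 1.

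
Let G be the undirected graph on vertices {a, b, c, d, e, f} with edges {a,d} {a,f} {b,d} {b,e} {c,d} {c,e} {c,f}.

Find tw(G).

A width-2 tree decomposition is:
Bags: B1 = {b, c, e}  B2 = {b, c, d}  B3 = {c, d, f}  B4 = {a, d, f}
Tree: B1–B2, B2–B3, B3–B4
Each bag holds 3 vertices, so the decomposition has width 2, which upper-bounds the treewidth. The edges e–b–d–c–e form a cycle, so G is not a tree and its treewidth is at least 2. Hence tw(G) = 2 exactly.

2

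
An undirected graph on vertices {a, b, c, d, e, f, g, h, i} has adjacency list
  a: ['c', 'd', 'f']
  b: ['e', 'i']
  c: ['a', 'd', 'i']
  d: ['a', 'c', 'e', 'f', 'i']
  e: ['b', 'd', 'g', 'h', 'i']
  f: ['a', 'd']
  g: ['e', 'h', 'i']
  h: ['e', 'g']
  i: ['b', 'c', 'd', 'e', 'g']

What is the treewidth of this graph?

A width-2 tree decomposition is:
Bags: B1 = {c, d, i}  B2 = {d, e, i}  B3 = {a, c, d}  B4 = {a, d, f}  B5 = {e, g, i}  B6 = {b, e, i}  B7 = {e, g, h}
Tree: B1–B2, B1–B3, B3–B4, B2–B5, B2–B6, B5–B7
Every bag has size at most 3, so the width is 3 − 1 = 2 and tw(G) ≤ 2. For the lower bound, the 3 vertices {a, c, d} are pairwise adjacent, and any tree decomposition puts a clique entirely inside one bag — forcing width ≥ 2. Therefore the treewidth is 2.

2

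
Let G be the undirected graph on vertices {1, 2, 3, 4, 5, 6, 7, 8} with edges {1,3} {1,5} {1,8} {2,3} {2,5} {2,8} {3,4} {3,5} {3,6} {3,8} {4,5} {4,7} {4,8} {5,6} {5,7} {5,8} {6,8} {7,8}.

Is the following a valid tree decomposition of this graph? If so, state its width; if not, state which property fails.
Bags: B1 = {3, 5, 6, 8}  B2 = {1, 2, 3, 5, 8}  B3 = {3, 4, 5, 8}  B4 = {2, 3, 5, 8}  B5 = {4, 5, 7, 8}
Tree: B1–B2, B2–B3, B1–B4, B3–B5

No — bags containing vertex 2 are not connected in the tree.

A tree decomposition must satisfy three properties: every vertex lies in some bag; for every edge, both endpoints lie together in some bag; and for every vertex, the bags containing it form a connected subtree. Here bags containing vertex 2 are not connected in the tree, so the decomposition is invalid.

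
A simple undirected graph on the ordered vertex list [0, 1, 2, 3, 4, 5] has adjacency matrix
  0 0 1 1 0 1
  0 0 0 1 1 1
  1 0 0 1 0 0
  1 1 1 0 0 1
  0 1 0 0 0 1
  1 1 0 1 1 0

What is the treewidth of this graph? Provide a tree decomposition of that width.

Treewidth 2.
Bags: B1 = {1, 3, 5}  B2 = {0, 3, 5}  B3 = {1, 4, 5}  B4 = {0, 2, 3}
Tree: B1–B2, B1–B3, B2–B4

Each bag holds 3 vertices, so the decomposition has width 2, which upper-bounds the treewidth. Conversely, {0, 2, 3} is a clique of size 3, and the vertices of any clique must share a bag in every tree decomposition; so some bag has ≥ 3 vertices and tw(G) ≥ 2. The upper and lower bounds meet at 2, so that is the treewidth.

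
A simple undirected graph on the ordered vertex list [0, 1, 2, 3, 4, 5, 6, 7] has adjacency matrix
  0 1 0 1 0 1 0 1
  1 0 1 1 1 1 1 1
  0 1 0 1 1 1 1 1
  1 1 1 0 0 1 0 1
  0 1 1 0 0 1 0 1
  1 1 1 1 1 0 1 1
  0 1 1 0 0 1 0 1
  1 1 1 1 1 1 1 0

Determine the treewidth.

A width-4 tree decomposition is:
Bags: B1 = {1, 2, 3, 5, 7}  B2 = {1, 2, 5, 6, 7}  B3 = {0, 1, 3, 5, 7}  B4 = {1, 2, 4, 5, 7}
Tree: B1–B2, B1–B3, B1–B4
Every bag has size at most 5, so the width is 5 − 1 = 4 and tw(G) ≤ 4. For the lower bound, the 5 vertices {0, 1, 3, 5, 7} are pairwise adjacent, and any tree decomposition puts a clique entirely inside one bag — forcing width ≥ 4. Hence tw(G) = 4 exactly.

4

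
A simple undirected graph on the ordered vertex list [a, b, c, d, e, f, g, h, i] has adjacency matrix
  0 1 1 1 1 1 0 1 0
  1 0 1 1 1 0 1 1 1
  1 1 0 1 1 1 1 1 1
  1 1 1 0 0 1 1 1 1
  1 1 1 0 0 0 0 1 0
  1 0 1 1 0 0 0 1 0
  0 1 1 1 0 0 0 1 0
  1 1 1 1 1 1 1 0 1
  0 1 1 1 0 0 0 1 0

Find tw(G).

4

A width-4 tree decomposition is:
Bags: B1 = {b, c, d, g, h}  B2 = {a, b, c, d, h}  B3 = {a, c, d, f, h}  B4 = {a, b, c, e, h}  B5 = {b, c, d, h, i}
Tree: B1–B2, B2–B3, B2–B4, B1–B5
Every bag has size at most 5, so the width is 5 − 1 = 4 and tw(G) ≤ 4. On the other hand G contains the 5-clique {a, c, d, f, h}. A clique must lie in a single bag of any decomposition, so no decomposition can have width below 4. The upper and lower bounds meet at 4, so that is the treewidth.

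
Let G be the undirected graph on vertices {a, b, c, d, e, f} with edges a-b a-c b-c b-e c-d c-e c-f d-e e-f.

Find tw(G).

A width-2 tree decomposition is:
Bags: B1 = {a, b, c}  B2 = {b, c, e}  B3 = {c, e, f}  B4 = {c, d, e}
Tree: B1–B2, B2–B3, B2–B4
The largest bag has 3 vertices, giving width 2; this decomposition certifies tw(G) ≤ 2. On the other hand G contains the 3-clique {c, d, e}. A clique must lie in a single bag of any decomposition, so no decomposition can have width below 2. Therefore the treewidth is 2.

2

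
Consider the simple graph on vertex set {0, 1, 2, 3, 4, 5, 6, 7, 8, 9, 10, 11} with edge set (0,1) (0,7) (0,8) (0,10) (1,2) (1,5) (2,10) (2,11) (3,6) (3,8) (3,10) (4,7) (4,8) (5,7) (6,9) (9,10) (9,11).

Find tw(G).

3

A width-3 tree decomposition is:
Bags: B1 = {1, 4, 5, 7}  B2 = {0, 1, 4, 7}  B3 = {0, 1, 4, 8}  B4 = {0, 1, 2, 8}  B5 = {0, 2, 8, 10}  B6 = {2, 3, 8, 10}  B7 = {2, 3, 10, 11}  B8 = {3, 9, 10, 11}  B9 = {3, 6, 9, 11}
Tree: B1–B2, B2–B3, B3–B4, B4–B5, B5–B6, B6–B7, B7–B8, B8–B9
Each bag holds 4 vertices, so the decomposition has width 3, which upper-bounds the treewidth. For the lower bound: the 4 vertex sets {4,5,7}, {1}, {0}, {2,3,8,10} are disjoint, each induces a connected subgraph, and every pair is joined by at least one edge of G. Contracting each set to a single vertex therefore yields K_{4} as a minor, and since treewidth is minor-monotone, tw(G) ≥ tw(K_{4}) = 3. Hence tw(G) = 3 exactly.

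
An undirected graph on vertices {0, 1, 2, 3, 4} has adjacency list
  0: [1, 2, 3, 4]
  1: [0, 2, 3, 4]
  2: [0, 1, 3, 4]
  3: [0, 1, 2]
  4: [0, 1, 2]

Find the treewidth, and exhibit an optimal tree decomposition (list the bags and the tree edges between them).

Treewidth 3.
Bags: B1 = {0, 1, 2, 3}  B2 = {0, 1, 2, 4}
Tree: B1–B2

The largest bag has 4 vertices, giving width 3; this decomposition certifies tw(G) ≤ 3. On the other hand G contains the 4-clique {0, 1, 2, 3}. A clique must lie in a single bag of any decomposition, so no decomposition can have width below 3. The upper and lower bounds meet at 3, so that is the treewidth.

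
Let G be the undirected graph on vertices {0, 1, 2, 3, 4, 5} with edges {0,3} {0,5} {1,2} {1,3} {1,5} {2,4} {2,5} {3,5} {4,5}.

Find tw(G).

A width-2 tree decomposition is:
Bags: B1 = {1, 3, 5}  B2 = {1, 2, 5}  B3 = {2, 4, 5}  B4 = {0, 3, 5}
Tree: B1–B2, B2–B3, B1–B4
The largest bag has 3 vertices, giving width 2; this decomposition certifies tw(G) ≤ 2. For the lower bound, the 3 vertices {0, 3, 5} are pairwise adjacent, and any tree decomposition puts a clique entirely inside one bag — forcing width ≥ 2. Therefore the treewidth is 2.

2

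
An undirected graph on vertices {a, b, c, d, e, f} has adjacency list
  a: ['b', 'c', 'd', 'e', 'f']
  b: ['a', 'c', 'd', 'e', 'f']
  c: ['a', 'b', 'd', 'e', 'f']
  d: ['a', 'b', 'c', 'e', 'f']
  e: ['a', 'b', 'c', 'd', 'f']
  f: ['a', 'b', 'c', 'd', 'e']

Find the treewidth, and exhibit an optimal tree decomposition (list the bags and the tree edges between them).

Treewidth 5.
One such decomposition:
Bags: B1 = {a, b, c, d, e, f}
Tree: (single bag)

A single bag containing all 6 vertices is trivially a valid decomposition of width 5. Conversely, {a, b, c, d, e, f} is a clique of size 6, and the vertices of any clique must share a bag in every tree decomposition; so some bag has ≥ 6 vertices and tw(G) ≥ 5. Therefore the treewidth is 5.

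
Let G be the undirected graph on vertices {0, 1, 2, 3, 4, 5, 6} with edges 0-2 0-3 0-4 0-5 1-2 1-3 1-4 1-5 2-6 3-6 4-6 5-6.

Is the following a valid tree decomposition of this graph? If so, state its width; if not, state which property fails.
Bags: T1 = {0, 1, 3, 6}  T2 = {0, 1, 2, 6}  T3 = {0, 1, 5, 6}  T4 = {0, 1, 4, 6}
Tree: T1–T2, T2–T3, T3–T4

Yes; width 3.

Every vertex of G appears in some bag (union = {0, 1, 2, 3, 4, 5, 6}); every edge is covered by a bag; and for each vertex v the set of bags containing v is connected in the bag tree. The decomposition is therefore valid. The largest bag has 4 vertices, so the width is 3.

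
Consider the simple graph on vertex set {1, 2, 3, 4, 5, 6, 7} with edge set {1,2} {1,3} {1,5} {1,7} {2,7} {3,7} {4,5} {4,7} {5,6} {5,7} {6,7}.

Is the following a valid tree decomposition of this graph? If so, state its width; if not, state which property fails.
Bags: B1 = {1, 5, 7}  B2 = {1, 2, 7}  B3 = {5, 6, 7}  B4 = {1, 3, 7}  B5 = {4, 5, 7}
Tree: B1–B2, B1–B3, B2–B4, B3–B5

Every vertex of G appears in some bag (union = {1, 2, 3, 4, 5, 6, 7}); every edge is covered by a bag; and for each vertex v the set of bags containing v is connected in the bag tree. The decomposition is therefore valid. The largest bag has 3 vertices, so the width is 2.

Yes; width 2.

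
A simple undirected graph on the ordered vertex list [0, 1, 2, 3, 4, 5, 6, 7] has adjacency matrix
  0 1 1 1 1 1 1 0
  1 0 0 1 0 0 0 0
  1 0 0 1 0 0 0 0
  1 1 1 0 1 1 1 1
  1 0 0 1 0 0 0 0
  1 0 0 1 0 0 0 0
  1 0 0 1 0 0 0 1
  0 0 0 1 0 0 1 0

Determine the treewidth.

A width-2 tree decomposition is:
Bags: B1 = {0, 1, 3}  B2 = {0, 3, 6}  B3 = {0, 3, 5}  B4 = {0, 2, 3}  B5 = {3, 6, 7}  B6 = {0, 3, 4}
Tree: B1–B2, B1–B3, B3–B4, B2–B5, B4–B6
Each bag holds 3 vertices, so the decomposition has width 2, which upper-bounds the treewidth. Conversely, {0, 1, 3} is a clique of size 3, and the vertices of any clique must share a bag in every tree decomposition; so some bag has ≥ 3 vertices and tw(G) ≥ 2. Hence tw(G) = 2 exactly.

2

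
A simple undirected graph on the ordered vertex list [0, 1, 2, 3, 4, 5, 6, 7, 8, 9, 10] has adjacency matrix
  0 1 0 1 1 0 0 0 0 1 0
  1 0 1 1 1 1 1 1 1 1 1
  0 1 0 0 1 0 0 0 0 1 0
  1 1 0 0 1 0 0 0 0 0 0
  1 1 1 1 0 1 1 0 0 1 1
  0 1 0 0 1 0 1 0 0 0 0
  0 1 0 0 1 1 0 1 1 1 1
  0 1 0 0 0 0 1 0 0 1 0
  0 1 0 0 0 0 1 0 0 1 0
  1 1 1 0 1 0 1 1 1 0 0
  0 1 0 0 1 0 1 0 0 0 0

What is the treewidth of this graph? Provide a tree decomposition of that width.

Each bag holds 4 vertices, so the decomposition has width 3, which upper-bounds the treewidth. On the other hand G contains the 4-clique {1, 6, 8, 9}. A clique must lie in a single bag of any decomposition, so no decomposition can have width below 3. The upper and lower bounds meet at 3, so that is the treewidth.

Treewidth 3.
Bags: B1 = {1, 4, 6, 9}  B2 = {1, 6, 8, 9}  B3 = {0, 1, 4, 9}  B4 = {0, 1, 3, 4}  B5 = {1, 4, 5, 6}  B6 = {1, 2, 4, 9}  B7 = {1, 4, 6, 10}  B8 = {1, 6, 7, 9}
Tree: B1–B2, B1–B3, B3–B4, B1–B5, B3–B6, B5–B7, B1–B8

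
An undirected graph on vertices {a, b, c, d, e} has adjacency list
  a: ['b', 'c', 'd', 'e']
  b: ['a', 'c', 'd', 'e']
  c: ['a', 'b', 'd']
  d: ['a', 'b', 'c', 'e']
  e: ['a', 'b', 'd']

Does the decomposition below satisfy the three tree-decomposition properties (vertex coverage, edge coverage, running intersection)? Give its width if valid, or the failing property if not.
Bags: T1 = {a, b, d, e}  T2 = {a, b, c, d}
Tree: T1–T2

Vertex coverage: the bags together contain {a, b, c, d, e}, the full vertex set. Edge coverage: each edge of G has both endpoints in at least one bag. Running intersection: for every vertex, the bags containing it form a connected subtree. All three properties hold, so this is a valid tree decomposition of width max|bag| − 1 = 3, and hence tw(G) ≤ 3.

Yes; width 3.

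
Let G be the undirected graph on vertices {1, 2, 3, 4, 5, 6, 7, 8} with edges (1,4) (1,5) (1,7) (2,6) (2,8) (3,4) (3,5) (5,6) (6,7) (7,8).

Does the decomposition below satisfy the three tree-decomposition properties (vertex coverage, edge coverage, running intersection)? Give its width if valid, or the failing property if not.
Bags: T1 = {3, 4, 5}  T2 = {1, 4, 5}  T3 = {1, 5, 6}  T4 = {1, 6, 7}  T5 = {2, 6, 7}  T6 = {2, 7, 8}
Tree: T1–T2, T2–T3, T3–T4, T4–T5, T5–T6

Every vertex of G appears in some bag (union = {1, 2, 3, 4, 5, 6, 7, 8}); every edge is covered by a bag; and for each vertex v the set of bags containing v is connected in the bag tree. The decomposition is therefore valid. The largest bag has 3 vertices, so the width is 2.

Yes; width 2.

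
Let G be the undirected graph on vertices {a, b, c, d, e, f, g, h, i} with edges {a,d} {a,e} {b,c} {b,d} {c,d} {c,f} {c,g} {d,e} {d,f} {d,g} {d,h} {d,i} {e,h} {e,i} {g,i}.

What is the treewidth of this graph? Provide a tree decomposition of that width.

Every bag has size at most 3, so the width is 3 − 1 = 2 and tw(G) ≤ 2. On the other hand G contains the 3-clique {d, e, h}. A clique must lie in a single bag of any decomposition, so no decomposition can have width below 2. Therefore the treewidth is 2.

Treewidth 2.
One such decomposition:
Bags: B1 = {d, e, i}  B2 = {a, d, e}  B3 = {d, g, i}  B4 = {c, d, g}  B5 = {d, e, h}  B6 = {b, c, d}  B7 = {c, d, f}
Tree: B1–B2, B1–B3, B3–B4, B2–B5, B4–B6, B4–B7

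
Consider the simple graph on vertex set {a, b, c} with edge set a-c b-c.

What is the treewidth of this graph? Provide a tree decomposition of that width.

The largest bag has 2 vertices, giving width 1; this decomposition certifies tw(G) ≤ 1. Any graph with an edge has treewidth ≥ 1, and G has the edge a–c. Therefore the treewidth is 1.

Treewidth 1.
One optimal decomposition is:
Bags: B1 = {a, c}  B2 = {b, c}
Tree: B1–B2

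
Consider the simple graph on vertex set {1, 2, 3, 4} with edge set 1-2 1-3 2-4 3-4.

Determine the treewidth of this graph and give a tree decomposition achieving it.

Treewidth 2.
One such decomposition:
Bags: B1 = {1, 2, 3}  B2 = {2, 3, 4}
Tree: B1–B2

The largest bag has 3 vertices, giving width 2; this decomposition certifies tw(G) ≤ 2. Since 2–1–3–4–2 is a cycle in G, G is not acyclic. Forests are exactly the graphs of treewidth ≤ 1, so tw(G) ≥ 2. The upper and lower bounds meet at 2, so that is the treewidth.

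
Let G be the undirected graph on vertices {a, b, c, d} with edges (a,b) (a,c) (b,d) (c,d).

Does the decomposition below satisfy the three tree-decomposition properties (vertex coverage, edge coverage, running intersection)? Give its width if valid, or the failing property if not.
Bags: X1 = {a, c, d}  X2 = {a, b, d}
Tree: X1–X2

Every vertex of G appears in some bag (union = {a, b, c, d}); every edge is covered by a bag; and for each vertex v the set of bags containing v is connected in the bag tree. The decomposition is therefore valid. The largest bag has 3 vertices, so the width is 2.

Yes; width 2.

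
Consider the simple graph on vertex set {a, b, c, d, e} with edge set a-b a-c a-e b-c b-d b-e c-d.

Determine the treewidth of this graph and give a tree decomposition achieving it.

Treewidth 2.
Bags: B1 = {a, b, c}  B2 = {b, c, d}  B3 = {a, b, e}
Tree: B1–B2, B1–B3

Each bag holds 3 vertices, so the decomposition has width 2, which upper-bounds the treewidth. On the other hand G contains the 3-clique {a, b, e}. A clique must lie in a single bag of any decomposition, so no decomposition can have width below 2. Therefore the treewidth is 2.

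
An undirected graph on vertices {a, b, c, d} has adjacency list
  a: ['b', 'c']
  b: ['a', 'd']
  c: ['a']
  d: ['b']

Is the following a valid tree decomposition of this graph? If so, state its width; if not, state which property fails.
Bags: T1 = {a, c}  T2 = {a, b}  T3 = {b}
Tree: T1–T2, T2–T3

A tree decomposition must satisfy three properties: every vertex lies in some bag; for every edge, both endpoints lie together in some bag; and for every vertex, the bags containing it form a connected subtree. Here vertex d appears in no bag, so the decomposition is invalid.

No — vertex d appears in no bag.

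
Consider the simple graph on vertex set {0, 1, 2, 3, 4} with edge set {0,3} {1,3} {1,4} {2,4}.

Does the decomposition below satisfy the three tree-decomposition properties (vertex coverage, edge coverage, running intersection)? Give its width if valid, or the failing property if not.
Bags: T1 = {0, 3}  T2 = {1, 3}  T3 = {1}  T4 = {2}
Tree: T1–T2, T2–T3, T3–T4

No — vertex 4 appears in no bag.

A tree decomposition must satisfy three properties: every vertex lies in some bag; for every edge, both endpoints lie together in some bag; and for every vertex, the bags containing it form a connected subtree. Here vertex 4 appears in no bag, so the decomposition is invalid.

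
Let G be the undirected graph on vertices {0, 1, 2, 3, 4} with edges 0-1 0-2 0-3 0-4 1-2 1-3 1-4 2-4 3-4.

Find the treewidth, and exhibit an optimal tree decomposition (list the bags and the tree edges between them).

Treewidth 3.
Bags: B1 = {0, 1, 3, 4}  B2 = {0, 1, 2, 4}
Tree: B1–B2

Every bag has size at most 4, so the width is 4 − 1 = 3 and tw(G) ≤ 3. On the other hand G contains the 4-clique {0, 1, 2, 4}. A clique must lie in a single bag of any decomposition, so no decomposition can have width below 3. Hence tw(G) = 3 exactly.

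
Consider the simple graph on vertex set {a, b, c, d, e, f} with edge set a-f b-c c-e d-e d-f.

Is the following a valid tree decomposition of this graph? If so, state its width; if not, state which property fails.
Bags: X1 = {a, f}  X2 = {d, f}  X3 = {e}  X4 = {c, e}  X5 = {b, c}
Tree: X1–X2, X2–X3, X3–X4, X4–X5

No — edge (d,e) lies in no bag.

A tree decomposition must satisfy three properties: every vertex lies in some bag; for every edge, both endpoints lie together in some bag; and for every vertex, the bags containing it form a connected subtree. Here edge (d,e) lies in no bag, so the decomposition is invalid.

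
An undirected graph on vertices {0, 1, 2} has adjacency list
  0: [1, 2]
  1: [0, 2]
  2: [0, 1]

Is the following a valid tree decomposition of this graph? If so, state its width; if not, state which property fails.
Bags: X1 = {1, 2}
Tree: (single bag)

No — vertex 0 appears in no bag.

A tree decomposition must satisfy three properties: every vertex lies in some bag; for every edge, both endpoints lie together in some bag; and for every vertex, the bags containing it form a connected subtree. Here vertex 0 appears in no bag, so the decomposition is invalid.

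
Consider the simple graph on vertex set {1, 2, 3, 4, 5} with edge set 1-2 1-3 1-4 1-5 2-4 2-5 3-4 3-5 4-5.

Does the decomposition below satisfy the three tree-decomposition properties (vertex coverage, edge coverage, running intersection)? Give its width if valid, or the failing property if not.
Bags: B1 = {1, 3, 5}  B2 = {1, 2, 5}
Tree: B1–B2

No — vertex 4 appears in no bag.

A tree decomposition must satisfy three properties: every vertex lies in some bag; for every edge, both endpoints lie together in some bag; and for every vertex, the bags containing it form a connected subtree. Here vertex 4 appears in no bag, so the decomposition is invalid.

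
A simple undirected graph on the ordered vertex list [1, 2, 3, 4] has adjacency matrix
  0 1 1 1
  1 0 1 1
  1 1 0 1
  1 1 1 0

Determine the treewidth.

3

A width-3 tree decomposition is:
Bags: B1 = {1, 2, 3, 4}
Tree: (single bag)
A single bag containing all 4 vertices is trivially a valid decomposition of width 3. On the other hand G contains the 4-clique {1, 2, 3, 4}. A clique must lie in a single bag of any decomposition, so no decomposition can have width below 3. The upper and lower bounds meet at 3, so that is the treewidth.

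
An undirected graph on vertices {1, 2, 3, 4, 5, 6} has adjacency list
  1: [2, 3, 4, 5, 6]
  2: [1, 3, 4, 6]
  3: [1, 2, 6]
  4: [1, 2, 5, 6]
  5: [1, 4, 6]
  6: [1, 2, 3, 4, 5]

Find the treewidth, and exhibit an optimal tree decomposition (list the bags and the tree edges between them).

Each bag holds 4 vertices, so the decomposition has width 3, which upper-bounds the treewidth. Conversely, {1, 2, 3, 6} is a clique of size 4, and the vertices of any clique must share a bag in every tree decomposition; so some bag has ≥ 4 vertices and tw(G) ≥ 3. Therefore the treewidth is 3.

Treewidth 3.
One such decomposition:
Bags: B1 = {1, 2, 4, 6}  B2 = {1, 2, 3, 6}  B3 = {1, 4, 5, 6}
Tree: B1–B2, B1–B3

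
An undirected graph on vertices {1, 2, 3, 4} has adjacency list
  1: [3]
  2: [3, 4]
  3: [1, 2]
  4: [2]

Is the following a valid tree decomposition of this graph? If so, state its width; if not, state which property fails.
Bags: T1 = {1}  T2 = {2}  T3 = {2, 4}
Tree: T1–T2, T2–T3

No — vertex 3 appears in no bag.

A tree decomposition must satisfy three properties: every vertex lies in some bag; for every edge, both endpoints lie together in some bag; and for every vertex, the bags containing it form a connected subtree. Here vertex 3 appears in no bag, so the decomposition is invalid.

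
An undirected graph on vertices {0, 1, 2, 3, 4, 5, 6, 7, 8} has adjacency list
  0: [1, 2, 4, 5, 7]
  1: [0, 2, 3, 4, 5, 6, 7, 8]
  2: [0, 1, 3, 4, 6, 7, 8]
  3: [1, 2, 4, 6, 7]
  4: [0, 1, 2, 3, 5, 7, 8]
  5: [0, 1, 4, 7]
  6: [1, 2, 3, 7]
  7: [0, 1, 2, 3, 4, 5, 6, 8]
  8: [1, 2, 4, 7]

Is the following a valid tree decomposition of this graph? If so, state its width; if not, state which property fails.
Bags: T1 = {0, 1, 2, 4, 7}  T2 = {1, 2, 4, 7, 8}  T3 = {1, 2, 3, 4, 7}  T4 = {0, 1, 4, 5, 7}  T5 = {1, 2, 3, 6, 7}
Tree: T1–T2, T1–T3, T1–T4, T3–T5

Yes; width 4.

Vertex coverage: the bags together contain {0, 1, 2, 3, 4, 5, 6, 7, 8}, the full vertex set. Edge coverage: each edge of G has both endpoints in at least one bag. Running intersection: for every vertex, the bags containing it form a connected subtree. All three properties hold, so this is a valid tree decomposition of width max|bag| − 1 = 4, and hence tw(G) ≤ 4.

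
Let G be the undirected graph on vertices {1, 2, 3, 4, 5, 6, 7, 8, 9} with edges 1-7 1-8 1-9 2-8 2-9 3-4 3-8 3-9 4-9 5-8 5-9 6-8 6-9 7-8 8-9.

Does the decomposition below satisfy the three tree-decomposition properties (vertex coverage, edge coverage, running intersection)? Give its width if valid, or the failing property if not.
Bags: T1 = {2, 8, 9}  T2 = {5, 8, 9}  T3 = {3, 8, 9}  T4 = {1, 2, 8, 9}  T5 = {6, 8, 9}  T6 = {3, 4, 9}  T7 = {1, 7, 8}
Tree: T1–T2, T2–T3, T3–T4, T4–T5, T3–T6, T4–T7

No — bags containing vertex 2 are not connected in the tree.

A tree decomposition must satisfy three properties: every vertex lies in some bag; for every edge, both endpoints lie together in some bag; and for every vertex, the bags containing it form a connected subtree. Here bags containing vertex 2 are not connected in the tree, so the decomposition is invalid.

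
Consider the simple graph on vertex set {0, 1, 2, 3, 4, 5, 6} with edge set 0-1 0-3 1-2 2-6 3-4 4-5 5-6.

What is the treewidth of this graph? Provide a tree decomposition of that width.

Treewidth 2.
Bags: B1 = {1, 2, 6}  B2 = {1, 5, 6}  B3 = {1, 4, 5}  B4 = {1, 3, 4}  B5 = {0, 1, 3}
Tree: B1–B2, B2–B3, B3–B4, B4–B5

Each bag holds 3 vertices, so the decomposition has width 2, which upper-bounds the treewidth. Since 1–2–6–5–4–3–0–1 is a cycle in G, G is not acyclic. Forests are exactly the graphs of treewidth ≤ 1, so tw(G) ≥ 2. Hence tw(G) = 2 exactly.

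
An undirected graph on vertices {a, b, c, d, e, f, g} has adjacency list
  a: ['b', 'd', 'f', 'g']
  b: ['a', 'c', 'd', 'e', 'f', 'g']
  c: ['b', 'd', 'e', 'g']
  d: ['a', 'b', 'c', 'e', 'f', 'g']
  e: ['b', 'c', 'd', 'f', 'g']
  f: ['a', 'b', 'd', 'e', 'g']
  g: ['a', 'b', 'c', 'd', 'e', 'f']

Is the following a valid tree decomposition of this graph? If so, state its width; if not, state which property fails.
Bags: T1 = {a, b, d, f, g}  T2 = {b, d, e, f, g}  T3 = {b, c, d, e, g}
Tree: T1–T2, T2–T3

Yes; width 4.

Every vertex of G appears in some bag (union = {a, b, c, d, e, f, g}); every edge is covered by a bag; and for each vertex v the set of bags containing v is connected in the bag tree. The decomposition is therefore valid. The largest bag has 5 vertices, so the width is 4.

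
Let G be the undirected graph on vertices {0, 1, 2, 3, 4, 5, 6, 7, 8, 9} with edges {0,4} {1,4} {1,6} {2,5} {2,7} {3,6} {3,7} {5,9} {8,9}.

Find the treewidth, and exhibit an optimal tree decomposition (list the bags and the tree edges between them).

Each bag holds 2 vertices, so the decomposition has width 1, which upper-bounds the treewidth. G has an edge, so its treewidth is at least 1. Combining the bounds, tw(G) = 1.

Treewidth 1.
One optimal decomposition is:
Bags: B1 = {0, 4}  B2 = {1, 4}  B3 = {1, 6}  B4 = {3, 6}  B5 = {3, 7}  B6 = {2, 7}  B7 = {2, 5}  B8 = {5, 9}  B9 = {8, 9}
Tree: B1–B2, B2–B3, B3–B4, B4–B5, B5–B6, B6–B7, B7–B8, B8–B9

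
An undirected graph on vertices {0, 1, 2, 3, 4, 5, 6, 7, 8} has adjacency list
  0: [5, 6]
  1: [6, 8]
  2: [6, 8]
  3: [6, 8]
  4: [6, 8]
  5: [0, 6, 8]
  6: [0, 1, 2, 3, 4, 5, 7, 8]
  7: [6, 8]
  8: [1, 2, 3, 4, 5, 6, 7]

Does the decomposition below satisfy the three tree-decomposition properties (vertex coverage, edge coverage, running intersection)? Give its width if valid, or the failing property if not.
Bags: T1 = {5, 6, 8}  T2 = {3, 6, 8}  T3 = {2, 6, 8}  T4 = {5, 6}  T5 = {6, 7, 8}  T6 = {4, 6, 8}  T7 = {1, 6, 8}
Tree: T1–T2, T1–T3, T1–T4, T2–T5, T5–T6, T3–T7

A tree decomposition must satisfy three properties: every vertex lies in some bag; for every edge, both endpoints lie together in some bag; and for every vertex, the bags containing it form a connected subtree. Here vertex 0 appears in no bag, so the decomposition is invalid.

No — vertex 0 appears in no bag.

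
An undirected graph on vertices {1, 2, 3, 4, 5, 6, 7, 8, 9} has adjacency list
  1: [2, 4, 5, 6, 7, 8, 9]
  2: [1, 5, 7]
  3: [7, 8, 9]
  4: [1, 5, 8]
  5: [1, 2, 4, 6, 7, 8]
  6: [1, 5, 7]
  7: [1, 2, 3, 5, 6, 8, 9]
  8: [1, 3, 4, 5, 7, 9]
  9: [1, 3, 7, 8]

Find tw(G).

3

A width-3 tree decomposition is:
Bags: B1 = {1, 5, 7, 8}  B2 = {1, 5, 6, 7}  B3 = {1, 4, 5, 8}  B4 = {1, 7, 8, 9}  B5 = {3, 7, 8, 9}  B6 = {1, 2, 5, 7}
Tree: B1–B2, B1–B3, B1–B4, B4–B5, B2–B6
The largest bag has 4 vertices, giving width 3; this decomposition certifies tw(G) ≤ 3. For the lower bound, the 4 vertices {1, 7, 8, 9} are pairwise adjacent, and any tree decomposition puts a clique entirely inside one bag — forcing width ≥ 3. Therefore the treewidth is 3.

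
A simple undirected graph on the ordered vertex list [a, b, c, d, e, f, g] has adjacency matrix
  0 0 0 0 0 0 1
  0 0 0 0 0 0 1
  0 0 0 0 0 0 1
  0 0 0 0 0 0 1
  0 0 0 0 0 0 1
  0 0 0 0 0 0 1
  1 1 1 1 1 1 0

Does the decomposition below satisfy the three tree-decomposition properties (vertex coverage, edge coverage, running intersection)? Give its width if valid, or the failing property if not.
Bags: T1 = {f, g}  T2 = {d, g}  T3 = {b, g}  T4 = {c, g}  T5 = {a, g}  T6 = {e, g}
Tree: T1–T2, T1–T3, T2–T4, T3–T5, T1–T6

Yes; width 1.

Vertex coverage: the bags together contain {a, b, c, d, e, f, g}, the full vertex set. Edge coverage: each edge of G has both endpoints in at least one bag. Running intersection: for every vertex, the bags containing it form a connected subtree. All three properties hold, so this is a valid tree decomposition of width max|bag| − 1 = 1, and hence tw(G) ≤ 1.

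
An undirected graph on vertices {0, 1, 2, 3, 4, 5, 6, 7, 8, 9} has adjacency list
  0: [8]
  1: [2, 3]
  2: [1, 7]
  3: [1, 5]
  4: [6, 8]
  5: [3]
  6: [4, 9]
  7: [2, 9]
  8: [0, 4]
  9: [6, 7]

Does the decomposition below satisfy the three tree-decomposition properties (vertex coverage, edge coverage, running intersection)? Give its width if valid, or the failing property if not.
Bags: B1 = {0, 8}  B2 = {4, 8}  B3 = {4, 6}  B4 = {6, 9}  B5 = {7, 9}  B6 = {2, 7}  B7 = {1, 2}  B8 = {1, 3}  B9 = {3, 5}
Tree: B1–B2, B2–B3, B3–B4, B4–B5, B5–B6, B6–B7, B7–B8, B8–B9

Yes; width 1.

Every vertex of G appears in some bag (union = {0, 1, 2, 3, 4, 5, 6, 7, 8, 9}); every edge is covered by a bag; and for each vertex v the set of bags containing v is connected in the bag tree. The decomposition is therefore valid. The largest bag has 2 vertices, so the width is 1.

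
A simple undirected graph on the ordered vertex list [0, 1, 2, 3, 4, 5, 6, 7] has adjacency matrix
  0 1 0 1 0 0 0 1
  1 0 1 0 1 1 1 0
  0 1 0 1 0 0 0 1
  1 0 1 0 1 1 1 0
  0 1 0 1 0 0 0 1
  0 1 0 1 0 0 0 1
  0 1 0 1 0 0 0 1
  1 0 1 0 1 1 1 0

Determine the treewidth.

3

A width-3 tree decomposition is:
Bags: B1 = {1, 2, 3, 7}  B2 = {1, 3, 4, 7}  B3 = {1, 3, 6, 7}  B4 = {0, 1, 3, 7}  B5 = {1, 3, 5, 7}
Tree: B1–B2, B2–B3, B3–B4, B4–B5
The largest bag has 4 vertices, giving width 3; this decomposition certifies tw(G) ≤ 3. For the lower bound: the 4 vertex sets {2,7}, {1,4}, {3}, {6} are disjoint, each induces a connected subgraph, and every pair is joined by at least one edge of G. Contracting each set to a single vertex therefore yields K_{4} as a minor, and since treewidth is minor-monotone, tw(G) ≥ tw(K_{4}) = 3. Hence tw(G) = 3 exactly.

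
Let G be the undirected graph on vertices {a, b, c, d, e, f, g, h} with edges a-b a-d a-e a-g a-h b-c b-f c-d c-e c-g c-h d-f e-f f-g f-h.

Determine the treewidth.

3

A width-3 tree decomposition is:
Bags: B1 = {a, c, e, f}  B2 = {a, c, d, f}  B3 = {a, b, c, f}  B4 = {a, c, f, g}  B5 = {a, c, f, h}
Tree: B1–B2, B2–B3, B3–B4, B4–B5
Each bag holds 4 vertices, so the decomposition has width 3, which upper-bounds the treewidth. For the lower bound: the 4 vertex sets {c,e}, {d,f}, {a}, {b} are disjoint, each induces a connected subgraph, and every pair is joined by at least one edge of G. Contracting each set to a single vertex therefore yields K_{4} as a minor, and since treewidth is minor-monotone, tw(G) ≥ tw(K_{4}) = 3. Combining the bounds, tw(G) = 3.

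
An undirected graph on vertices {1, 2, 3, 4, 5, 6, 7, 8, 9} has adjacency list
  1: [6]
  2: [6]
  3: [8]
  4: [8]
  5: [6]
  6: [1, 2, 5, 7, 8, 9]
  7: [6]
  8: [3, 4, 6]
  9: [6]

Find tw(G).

A width-1 tree decomposition is:
Bags: B1 = {6, 8}  B2 = {1, 6}  B3 = {2, 6}  B4 = {4, 8}  B5 = {6, 7}  B6 = {3, 8}  B7 = {5, 6}  B8 = {6, 9}
Tree: B1–B2, B2–B3, B1–B4, B3–B5, B4–B6, B1–B7, B5–B8
Every bag has size at most 2, so the width is 2 − 1 = 1 and tw(G) ≤ 1. Any graph with an edge has treewidth ≥ 1, and G has the edge 8–6. Therefore the treewidth is 1.

1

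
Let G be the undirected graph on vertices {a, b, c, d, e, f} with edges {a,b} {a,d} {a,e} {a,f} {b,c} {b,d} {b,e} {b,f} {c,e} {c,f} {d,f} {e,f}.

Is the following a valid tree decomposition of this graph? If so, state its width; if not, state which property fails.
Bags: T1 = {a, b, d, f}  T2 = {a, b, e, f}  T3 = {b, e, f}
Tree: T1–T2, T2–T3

A tree decomposition must satisfy three properties: every vertex lies in some bag; for every edge, both endpoints lie together in some bag; and for every vertex, the bags containing it form a connected subtree. Here vertex c appears in no bag, so the decomposition is invalid.

No — vertex c appears in no bag.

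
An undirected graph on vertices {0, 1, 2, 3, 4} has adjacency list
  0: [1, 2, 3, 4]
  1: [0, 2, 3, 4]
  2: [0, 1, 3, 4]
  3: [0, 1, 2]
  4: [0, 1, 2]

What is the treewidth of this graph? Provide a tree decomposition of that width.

Treewidth 3.
Bags: B1 = {0, 1, 2, 4}  B2 = {0, 1, 2, 3}
Tree: B1–B2

The largest bag has 4 vertices, giving width 3; this decomposition certifies tw(G) ≤ 3. On the other hand G contains the 4-clique {0, 1, 2, 3}. A clique must lie in a single bag of any decomposition, so no decomposition can have width below 3. Hence tw(G) = 3 exactly.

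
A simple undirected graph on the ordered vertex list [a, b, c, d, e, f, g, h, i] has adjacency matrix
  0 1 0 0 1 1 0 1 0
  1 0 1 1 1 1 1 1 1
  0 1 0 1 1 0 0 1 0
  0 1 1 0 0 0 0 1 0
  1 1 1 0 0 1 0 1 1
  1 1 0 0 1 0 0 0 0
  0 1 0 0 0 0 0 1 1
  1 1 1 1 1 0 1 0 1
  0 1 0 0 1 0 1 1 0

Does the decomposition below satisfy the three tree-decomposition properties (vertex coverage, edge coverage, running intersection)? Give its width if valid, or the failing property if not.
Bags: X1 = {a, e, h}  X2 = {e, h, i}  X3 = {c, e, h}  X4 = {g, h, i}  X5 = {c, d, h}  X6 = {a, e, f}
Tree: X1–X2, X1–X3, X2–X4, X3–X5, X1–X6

No — vertex b appears in no bag.

A tree decomposition must satisfy three properties: every vertex lies in some bag; for every edge, both endpoints lie together in some bag; and for every vertex, the bags containing it form a connected subtree. Here vertex b appears in no bag, so the decomposition is invalid.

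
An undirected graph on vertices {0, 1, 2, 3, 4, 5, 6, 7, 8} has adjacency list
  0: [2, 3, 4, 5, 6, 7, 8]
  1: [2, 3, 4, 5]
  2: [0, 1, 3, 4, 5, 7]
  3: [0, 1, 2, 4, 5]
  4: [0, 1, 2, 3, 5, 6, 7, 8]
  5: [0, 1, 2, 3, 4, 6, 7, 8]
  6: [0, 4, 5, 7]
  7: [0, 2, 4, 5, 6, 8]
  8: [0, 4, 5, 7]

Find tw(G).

4

A width-4 tree decomposition is:
Bags: B1 = {0, 2, 3, 4, 5}  B2 = {0, 2, 4, 5, 7}  B3 = {1, 2, 3, 4, 5}  B4 = {0, 4, 5, 6, 7}  B5 = {0, 4, 5, 7, 8}
Tree: B1–B2, B1–B3, B2–B4, B2–B5
The largest bag has 5 vertices, giving width 4; this decomposition certifies tw(G) ≤ 4. For the lower bound, the 5 vertices {0, 2, 3, 4, 5} are pairwise adjacent, and any tree decomposition puts a clique entirely inside one bag — forcing width ≥ 4. Combining the bounds, tw(G) = 4.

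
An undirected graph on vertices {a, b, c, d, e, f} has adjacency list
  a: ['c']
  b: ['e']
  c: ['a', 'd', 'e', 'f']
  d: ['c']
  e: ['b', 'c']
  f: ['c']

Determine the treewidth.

A width-1 tree decomposition is:
Bags: B1 = {c, e}  B2 = {b, e}  B3 = {c, f}  B4 = {a, c}  B5 = {c, d}
Tree: B1–B2, B1–B3, B3–B4, B4–B5
Every bag has size at most 2, so the width is 2 − 1 = 1 and tw(G) ≤ 1. G has an edge, so its treewidth is at least 1. Therefore the treewidth is 1.

1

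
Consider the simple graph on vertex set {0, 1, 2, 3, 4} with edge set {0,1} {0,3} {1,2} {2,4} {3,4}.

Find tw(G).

2

A width-2 tree decomposition is:
Bags: B1 = {0, 1, 2}  B2 = {0, 2, 3}  B3 = {2, 3, 4}
Tree: B1–B2, B2–B3
Every bag has size at most 3, so the width is 3 − 1 = 2 and tw(G) ≤ 2. Since 2–1–0–3–4–2 is a cycle in G, G is not acyclic. Forests are exactly the graphs of treewidth ≤ 1, so tw(G) ≥ 2. The upper and lower bounds meet at 2, so that is the treewidth.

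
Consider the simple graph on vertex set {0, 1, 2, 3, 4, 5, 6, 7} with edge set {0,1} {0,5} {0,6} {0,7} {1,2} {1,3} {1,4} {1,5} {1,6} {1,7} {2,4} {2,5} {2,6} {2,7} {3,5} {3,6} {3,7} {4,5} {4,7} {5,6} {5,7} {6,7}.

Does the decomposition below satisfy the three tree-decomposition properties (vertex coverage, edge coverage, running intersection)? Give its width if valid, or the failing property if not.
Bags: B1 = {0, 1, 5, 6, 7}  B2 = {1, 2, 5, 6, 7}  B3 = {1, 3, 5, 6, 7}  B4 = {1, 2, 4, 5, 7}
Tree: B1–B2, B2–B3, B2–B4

Vertex coverage: the bags together contain {0, 1, 2, 3, 4, 5, 6, 7}, the full vertex set. Edge coverage: each edge of G has both endpoints in at least one bag. Running intersection: for every vertex, the bags containing it form a connected subtree. All three properties hold, so this is a valid tree decomposition of width max|bag| − 1 = 4, and hence tw(G) ≤ 4.

Yes; width 4.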